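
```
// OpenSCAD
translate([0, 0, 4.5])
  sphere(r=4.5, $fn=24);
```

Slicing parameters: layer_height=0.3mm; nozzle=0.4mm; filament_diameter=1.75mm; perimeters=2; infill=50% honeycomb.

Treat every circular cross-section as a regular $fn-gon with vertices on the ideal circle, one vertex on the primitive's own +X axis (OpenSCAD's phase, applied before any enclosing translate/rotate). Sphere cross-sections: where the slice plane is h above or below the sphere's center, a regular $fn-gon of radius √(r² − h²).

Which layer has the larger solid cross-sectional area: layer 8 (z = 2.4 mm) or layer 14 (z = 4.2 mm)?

Layer 8 (z = 2.4): the r=4.5 sphere slices to a regular 24-gon of circumradius 3.980 (√(r²−h²) with h=2.1 from center) (area = (24/2)·3.980²·sin(360°/24) = 49.20 mm²). So its area = 49.20 mm². Layer 14 (z = 4.2): the r=4.5 sphere contributes a regular 24-gon of circumradius √(4.5²−0.3²) = 4.490 (area = (24/2)·4.490²·sin(360°/24) = 62.61 mm²). So its area = 62.61 mm². Layer 14 is larger (62.61 vs 49.20 mm²).

layer 14 (z = 4.2 mm)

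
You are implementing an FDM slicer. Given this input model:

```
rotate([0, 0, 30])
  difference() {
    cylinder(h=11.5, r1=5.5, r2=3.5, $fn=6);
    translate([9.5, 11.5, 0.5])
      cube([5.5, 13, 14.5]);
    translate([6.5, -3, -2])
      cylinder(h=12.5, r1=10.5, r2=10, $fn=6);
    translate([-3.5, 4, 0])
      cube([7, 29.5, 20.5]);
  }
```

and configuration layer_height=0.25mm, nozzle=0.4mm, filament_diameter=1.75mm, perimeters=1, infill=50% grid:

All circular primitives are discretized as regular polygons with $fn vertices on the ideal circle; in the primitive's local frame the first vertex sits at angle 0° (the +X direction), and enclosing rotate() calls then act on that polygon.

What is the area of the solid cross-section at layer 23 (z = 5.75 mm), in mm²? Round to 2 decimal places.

At z = 5.75 mm: the cone (r1=5.5→r2=3.5) has section circumradius 4.500 here — a regular 6-gon (area = (6/2)·4.500²·sin(360°/6) = 52.61 mm²); the cube at (9.5, 11.5) is present — its section is the full 5.5×13 rectangle (area 71.50 mm²); the cone at (6.5, -3) (r1=10.5→r2=10) has section circumradius 10.190 here — a regular 6-gon (area = (6/2)·10.190²·sin(360°/6) = 269.77 mm²); the cube at (-3.5, 4) is present — its section is the full 7×29.5 rectangle (area 206.50 mm²); Taking the first minus the rest: starting from the cone (52.61 mm²), the 5.5×13 cube at (9.5, 11.5) misses the remaining region (no effect); the cone at (6.5, -3) partially overlaps it — only the 39.91 mm² overlap (of its 269.77 mm²) is removed, clipping the outline; the 7×29.5 cube at (-3.5, 4) misses the remaining region (no effect) — area = 12.70 mm²; (rotated 30° about Z; rotation is an isometry so areas/perimeters/island counts are preserved). Overall, the cross-section is a single solid region. Net area = 12.70 mm².

12.70 mm²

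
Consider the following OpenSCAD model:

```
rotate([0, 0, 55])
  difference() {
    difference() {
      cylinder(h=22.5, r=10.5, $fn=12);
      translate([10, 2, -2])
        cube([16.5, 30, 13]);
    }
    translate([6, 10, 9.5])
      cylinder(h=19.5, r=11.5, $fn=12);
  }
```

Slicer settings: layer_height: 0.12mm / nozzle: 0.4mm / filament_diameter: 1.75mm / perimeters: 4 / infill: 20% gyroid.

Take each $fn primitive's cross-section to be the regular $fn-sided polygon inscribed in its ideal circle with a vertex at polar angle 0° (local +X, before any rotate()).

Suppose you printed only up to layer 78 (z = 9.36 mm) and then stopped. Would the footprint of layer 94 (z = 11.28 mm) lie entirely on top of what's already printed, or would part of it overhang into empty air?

entirely on top

Compare the two slices. At z = 9.36: the cylinder: section is a regular 12-gon, circumradius r=10.5 (area = (12/2)·10.500²·sin(360°/12) = 330.75 mm²); the cube at (10, 2) is present — its section is the full 16.5×30 rectangle (area 495.00 mm²); After the difference (first − rest): starting from the r=10.5 cylinder (330.75 mm²), the 16.5×30 cube at (10, 2) misses the remaining region (no effect) — area = 330.75 mm²; the cylinder at (6, 10) does not reach this height (z outside [9.5, 29]); Subtracting the remaining from the first: none of the subtracted shapes is present at this height, so that combined region is unchanged — area = 330.75 mm²; (whole slice rotated 55° about Z — lengths, areas and connectivity unchanged). At z = 11.28: the r=10.5 cylinder contributes a regular 12-gon of circumradius 10.5 (area = (12/2)·10.500²·sin(360°/12) = 330.75 mm²); the cube at (10, 2) is not intersected at this z (z outside [-2, 11]); After the difference (first − rest): none of the subtracted shapes is present at this height, so the r=10.5 cylinder is unchanged — area = 330.75 mm²; the cylinder at (6, 10): section is a regular 12-gon, circumradius r=11.5 (area = (12/2)·11.500²·sin(360°/12) = 396.75 mm²); After the difference (first − rest): starting from that combined region (330.75 mm²), the r=11.5 cylinder at (6, 10) partially overlaps it — only the 124.72 mm² overlap (of its 396.75 mm²) is removed, clipping the outline — area = 206.03 mm²; (rotated 55° about Z; rotation is an isometry so areas/perimeters/island counts are preserved). Checking containment: the cross-section at z = 11.28 is a subset of the cross-section at z = 9.36.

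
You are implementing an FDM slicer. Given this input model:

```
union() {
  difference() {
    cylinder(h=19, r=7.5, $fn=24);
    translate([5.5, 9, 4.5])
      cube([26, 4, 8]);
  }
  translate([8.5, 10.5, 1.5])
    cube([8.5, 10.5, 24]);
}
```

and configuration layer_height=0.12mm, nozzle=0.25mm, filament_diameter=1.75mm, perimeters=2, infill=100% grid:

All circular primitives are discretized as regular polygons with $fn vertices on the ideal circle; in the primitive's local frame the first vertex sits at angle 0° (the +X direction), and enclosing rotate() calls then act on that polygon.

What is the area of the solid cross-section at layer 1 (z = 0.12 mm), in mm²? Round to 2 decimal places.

At z = 0.12 mm: the cylinder: section is a regular 24-gon, circumradius r=7.5 (area = (24/2)·7.500²·sin(360°/24) = 174.70 mm²); the cube at (5.5, 9) is absent (z outside [4.5, 12.5]); Subtracting the remaining from the first: none of the subtracted shapes is present at this height, so the r=7.5 cylinder is unchanged — area = 174.70 mm²; the cube at (8.5, 10.5) is absent (z outside [1.5, 25.5]); Merging all regions: only the result so far is present, so the union is just that shape — area = 174.70 mm². Overall, the cross-section is a single solid region. Net area = 174.70 mm².

174.70 mm²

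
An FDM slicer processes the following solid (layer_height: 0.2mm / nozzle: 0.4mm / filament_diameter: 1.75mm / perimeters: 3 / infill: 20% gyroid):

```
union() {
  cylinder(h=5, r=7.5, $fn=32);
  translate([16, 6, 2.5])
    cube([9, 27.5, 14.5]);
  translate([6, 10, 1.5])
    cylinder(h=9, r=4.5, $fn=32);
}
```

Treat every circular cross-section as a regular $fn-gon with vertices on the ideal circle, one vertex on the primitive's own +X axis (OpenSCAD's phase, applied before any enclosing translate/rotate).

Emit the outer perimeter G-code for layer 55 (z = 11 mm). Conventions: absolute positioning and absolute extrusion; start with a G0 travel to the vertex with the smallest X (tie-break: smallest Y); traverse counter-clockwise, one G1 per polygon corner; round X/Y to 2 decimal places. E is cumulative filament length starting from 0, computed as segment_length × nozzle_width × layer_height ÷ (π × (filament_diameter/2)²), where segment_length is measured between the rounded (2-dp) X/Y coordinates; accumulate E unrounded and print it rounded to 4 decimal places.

G0 X16.00 Y6.00 Z11.00
G1 X25.00 Y6.00 E0.2993
G1 X25.00 Y33.50 E1.2140
G1 X16.00 Y33.50 E1.5133
G1 X16.00 Y6.00 E2.4280

At z = 11 mm: the cylinder is absent (z outside [0, 5]); the 9×27.5 cube at (16, 6) contributes its full rectangle; the cylinder at (6, 10) is not intersected at this z (z outside [1.5, 10.5]); Taking the union: only the 9×27.5 cube at (16, 6) is present, so the union is just that shape — 1 connected region. The outline is a single polygon with 4 vertices. Extrusion per mm of travel: 0.4 × 0.2 / (π × 0.875²) = 0.033260. Accumulating E over each segment gives final E = 2.4280.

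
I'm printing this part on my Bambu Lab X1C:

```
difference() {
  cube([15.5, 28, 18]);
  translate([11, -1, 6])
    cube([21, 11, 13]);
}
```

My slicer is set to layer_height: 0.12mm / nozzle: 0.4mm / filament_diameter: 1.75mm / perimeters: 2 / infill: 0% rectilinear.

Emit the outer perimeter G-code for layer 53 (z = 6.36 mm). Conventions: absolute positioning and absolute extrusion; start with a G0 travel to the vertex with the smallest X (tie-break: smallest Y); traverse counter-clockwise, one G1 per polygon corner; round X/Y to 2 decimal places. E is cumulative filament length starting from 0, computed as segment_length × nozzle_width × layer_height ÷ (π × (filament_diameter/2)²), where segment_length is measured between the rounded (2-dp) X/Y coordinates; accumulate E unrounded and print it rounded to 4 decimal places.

G0 X0.00 Y0.00 Z6.36
G1 X11.00 Y0.00 E0.2195
G1 X11.00 Y10.00 E0.4191
G1 X15.50 Y10.00 E0.5089
G1 X15.50 Y28.00 E0.8681
G1 X0.00 Y28.00 E1.1774
G1 X0.00 Y0.00 E1.7362

At z = 6.36 mm: the cube is present — its section is the full 15.5×28 rectangle; the cube at (11, -1) is present — its section is the full 21×11 rectangle; Taking the first minus the rest: starting from the 15.5×28 cube, the 21×11 cube at (11, -1) partially overlaps it — only the 45.00 mm² overlap (of its 231.00 mm²) is removed, clipping the outline — 1 connected region. The outline is a single polygon with 6 vertices. Extrusion per mm of travel: 0.4 × 0.12 / (π × 0.875²) = 0.019956. Accumulating E over each segment gives final E = 1.7362.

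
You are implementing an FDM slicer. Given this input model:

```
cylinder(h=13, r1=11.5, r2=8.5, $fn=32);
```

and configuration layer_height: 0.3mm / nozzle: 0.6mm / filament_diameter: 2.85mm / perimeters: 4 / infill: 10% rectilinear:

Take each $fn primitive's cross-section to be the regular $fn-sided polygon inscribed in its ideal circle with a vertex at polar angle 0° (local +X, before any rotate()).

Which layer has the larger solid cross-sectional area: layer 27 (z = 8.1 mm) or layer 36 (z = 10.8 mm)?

layer 27 (z = 8.1 mm)

Layer 27 (z = 8.1): the cone: at t=0.623 of its height the radius interpolates to r₁+(r₂−r₁)t = 9.631, giving a regular 32-gon of that circumradius (area = (32/2)·9.631²·sin(360°/32) = 289.52 mm²). So its area = 289.52 mm². Layer 36 (z = 10.8): the cone contributes a regular 32-gon of circumradius 9.008 (interpolated between r1=11.5 and r2=8.5 at t=0.831) (area = (32/2)·9.008²·sin(360°/32) = 253.27 mm²). So its area = 253.27 mm². Layer 27 is larger (289.52 vs 253.27 mm²).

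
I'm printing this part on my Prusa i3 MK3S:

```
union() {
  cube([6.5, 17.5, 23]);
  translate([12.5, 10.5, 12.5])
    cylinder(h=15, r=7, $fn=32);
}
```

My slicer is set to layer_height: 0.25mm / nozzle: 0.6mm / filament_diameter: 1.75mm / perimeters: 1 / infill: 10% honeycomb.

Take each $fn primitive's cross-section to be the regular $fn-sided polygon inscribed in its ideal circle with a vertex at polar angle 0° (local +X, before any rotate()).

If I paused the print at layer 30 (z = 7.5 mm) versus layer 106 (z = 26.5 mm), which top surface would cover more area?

layer 106 (z = 26.5 mm)

Layer 30 (z = 7.5): the cube is present — its section is the full 6.5×17.5 rectangle (area 113.75 mm²); the cylinder at (12.5, 10.5) does not reach this height (z outside [12.5, 27.5]); Merging all regions: only the 6.5×17.5 cube is present, so the union is just that shape — area = 113.75 mm². So its area = 113.75 mm². Layer 106 (z = 26.5): the cube is absent (z outside [0, 23]); the cylinder at (12.5, 10.5): section is a regular 32-gon, circumradius r=7 (area = (32/2)·7.000²·sin(360°/32) = 152.95 mm²); Combining (union): only the r=7 cylinder at (12.5, 10.5) is present, so the union is just that shape — area = 152.95 mm². So its area = 152.95 mm². Layer 106 is larger (152.95 vs 113.75 mm²).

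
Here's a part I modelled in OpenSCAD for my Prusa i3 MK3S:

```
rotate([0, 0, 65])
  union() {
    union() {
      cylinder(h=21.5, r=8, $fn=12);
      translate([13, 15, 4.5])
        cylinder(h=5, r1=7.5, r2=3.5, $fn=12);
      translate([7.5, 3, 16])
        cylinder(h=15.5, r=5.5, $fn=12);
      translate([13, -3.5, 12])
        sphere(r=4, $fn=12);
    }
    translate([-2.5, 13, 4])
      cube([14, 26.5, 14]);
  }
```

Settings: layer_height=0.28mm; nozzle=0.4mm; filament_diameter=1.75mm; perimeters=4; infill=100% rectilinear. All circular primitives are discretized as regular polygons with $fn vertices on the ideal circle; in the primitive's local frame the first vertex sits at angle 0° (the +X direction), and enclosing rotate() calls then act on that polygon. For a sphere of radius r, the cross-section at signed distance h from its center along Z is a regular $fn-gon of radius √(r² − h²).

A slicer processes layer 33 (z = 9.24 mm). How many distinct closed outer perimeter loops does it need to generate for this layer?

At z = 9.24 mm: the cylinder: section is a regular 12-gon, circumradius r=8; the cone at (13, 15): at t=0.948 of its height the radius interpolates to r₁+(r₂−r₁)t = 3.708, giving a regular 12-gon of that circumradius; the cylinder at (7.5, 3) is not intersected at this z (z outside [16, 31.5]); the r=4 sphere at (13, -3.5) slices to a regular 12-gon of circumradius 2.895 (√(r²−h²) with h=2.76 from center); Taking the union: the 3 present regions are separate (no shared area or edge), so areas and boundary lengths simply add and each stays a separate island — 3 connected regions; the cube at (-2.5, 13) (footprint 14×26.5) is included at this height; Merging all regions: the regions partially overlap (shared area 8.92 mm²), so overlapping operands fuse into one piece — 3 connected regions; (rotated 65° about Z; rotation is an isometry so areas/perimeters/island counts are preserved). The result has 3 disconnected regions.

3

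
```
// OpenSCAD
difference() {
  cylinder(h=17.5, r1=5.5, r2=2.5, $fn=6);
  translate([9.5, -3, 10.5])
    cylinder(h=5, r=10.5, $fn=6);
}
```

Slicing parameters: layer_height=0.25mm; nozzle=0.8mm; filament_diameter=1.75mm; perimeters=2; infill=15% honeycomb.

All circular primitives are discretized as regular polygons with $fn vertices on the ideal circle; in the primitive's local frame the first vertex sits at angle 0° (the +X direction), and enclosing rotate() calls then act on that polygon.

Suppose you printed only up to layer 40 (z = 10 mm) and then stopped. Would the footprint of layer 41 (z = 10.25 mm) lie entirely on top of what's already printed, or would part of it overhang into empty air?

Compare the two slices. At z = 10: the cone (r1=5.5→r2=2.5) has section circumradius 3.786 here — a regular 6-gon (area = (6/2)·3.786²·sin(360°/6) = 37.23 mm²); the cylinder at (9.5, -3) is not intersected at this z (z outside [10.5, 15.5]); After the difference (first − rest): none of the subtracted shapes is present at this height, so the cone is unchanged — area = 37.23 mm². At z = 10.25: the cone (r1=5.5→r2=2.5) has section circumradius 3.743 here — a regular 6-gon (area = (6/2)·3.743²·sin(360°/6) = 36.40 mm²); the cylinder at (9.5, -3) does not reach this height (z outside [10.5, 15.5]); Subtracting the remaining from the first: none of the subtracted shapes is present at this height, so the cone is unchanged — area = 36.40 mm². Checking containment: the cross-section at z = 10.25 is a subset of the cross-section at z = 10.

entirely on top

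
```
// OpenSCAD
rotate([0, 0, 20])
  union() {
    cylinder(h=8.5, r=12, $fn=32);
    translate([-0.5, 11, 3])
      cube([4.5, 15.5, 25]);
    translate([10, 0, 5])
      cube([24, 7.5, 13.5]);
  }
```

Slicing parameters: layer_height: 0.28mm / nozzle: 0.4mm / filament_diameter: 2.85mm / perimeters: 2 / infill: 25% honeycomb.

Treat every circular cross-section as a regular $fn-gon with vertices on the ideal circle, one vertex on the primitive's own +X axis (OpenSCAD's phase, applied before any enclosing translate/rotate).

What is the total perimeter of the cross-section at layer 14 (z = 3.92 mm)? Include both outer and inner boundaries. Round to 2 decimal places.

104.97 mm

At z = 3.92 mm: the r=12 cylinder contributes a regular 32-gon of circumradius 12 (perimeter = 2·32·12.000·sin(180°/32) = 75.28 mm); the cube at (-0.5, 11) is present — its section is the full 4.5×15.5 rectangle (perimeter 40.00 mm); the cube at (10, 0) is absent (z outside [5, 18.5]); Combining (union): the regions partially overlap (shared area 3.42 mm²), so the edge portions inside another operand are dropped and the merged outline is re-measured after clipping — boundary = 104.97 mm; (whole slice rotated 20° about Z — lengths, areas and connectivity unchanged). Overall, the cross-section is a single solid region. Total boundary length (outer) = 104.97 mm.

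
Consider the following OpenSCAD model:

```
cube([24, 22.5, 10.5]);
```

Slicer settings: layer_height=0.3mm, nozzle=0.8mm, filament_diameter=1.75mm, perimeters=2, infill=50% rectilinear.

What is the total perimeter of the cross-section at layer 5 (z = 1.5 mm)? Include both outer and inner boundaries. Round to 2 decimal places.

93.00 mm

At z = 1.5 mm: the 24×22.5 cube contributes its full rectangle (perimeter 93.00 mm). Overall, the cross-section is a single solid region. Total boundary length (outer) = 93.00 mm.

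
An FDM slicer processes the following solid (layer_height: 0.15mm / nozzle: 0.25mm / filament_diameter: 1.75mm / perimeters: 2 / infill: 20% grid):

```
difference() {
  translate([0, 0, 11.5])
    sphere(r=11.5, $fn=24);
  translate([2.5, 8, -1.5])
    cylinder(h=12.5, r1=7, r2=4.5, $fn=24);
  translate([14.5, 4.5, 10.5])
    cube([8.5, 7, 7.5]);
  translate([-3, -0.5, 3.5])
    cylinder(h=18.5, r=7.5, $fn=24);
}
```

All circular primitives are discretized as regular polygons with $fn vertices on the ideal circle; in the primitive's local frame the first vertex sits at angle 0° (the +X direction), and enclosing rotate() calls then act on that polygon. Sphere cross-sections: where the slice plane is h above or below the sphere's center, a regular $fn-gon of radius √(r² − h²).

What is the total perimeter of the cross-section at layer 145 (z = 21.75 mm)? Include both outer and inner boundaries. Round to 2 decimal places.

At z = 21.75 mm: the r=11.5 sphere contributes a regular 24-gon of circumradius √(11.5²−10.25²) = 5.214 (perimeter = 2·24·5.214·sin(180°/24) = 32.67 mm); the cone at (2.5, 8) is absent (z outside [-1.5, 11]); the cube at (14.5, 4.5) is absent (z outside [10.5, 18]); the cylinder at (-3, -0.5): section is a regular 24-gon, circumradius r=7.5 (perimeter = 2·24·7.500·sin(180°/24) = 46.99 mm); Subtracting the remaining from the first: starting from the r=11.5 sphere, the r=7.5 cylinder at (-3, -0.5) partially overlaps it — only the 79.87 mm² overlap (of its 174.70 mm²) is removed, clipping the outline — boundary = 18.27 mm. Overall, the cross-section is a single solid region. Total boundary length (outer) = 18.27 mm.

18.27 mm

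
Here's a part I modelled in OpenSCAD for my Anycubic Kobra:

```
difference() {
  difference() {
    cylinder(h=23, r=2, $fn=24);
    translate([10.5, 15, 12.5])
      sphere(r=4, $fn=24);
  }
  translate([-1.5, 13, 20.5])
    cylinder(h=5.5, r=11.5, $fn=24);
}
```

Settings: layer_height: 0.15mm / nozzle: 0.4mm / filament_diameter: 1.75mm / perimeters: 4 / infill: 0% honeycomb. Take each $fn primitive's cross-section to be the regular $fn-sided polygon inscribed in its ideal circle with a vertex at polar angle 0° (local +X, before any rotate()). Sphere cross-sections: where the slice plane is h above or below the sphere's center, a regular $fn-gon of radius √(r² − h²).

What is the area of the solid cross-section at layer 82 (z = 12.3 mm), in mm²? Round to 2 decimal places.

12.42 mm²

At z = 12.3 mm: the cylinder: section is a regular 24-gon, circumradius r=2 (area = (24/2)·2.000²·sin(360°/24) = 12.42 mm²); the r=4 sphere at (10.5, 15) slices to a regular 24-gon of circumradius 3.995 (√(r²−h²) with h=0.2 from center) (area = (24/2)·3.995²·sin(360°/24) = 49.57 mm²); Taking the first minus the rest: starting from the r=2 cylinder (12.42 mm²), the r=4 sphere at (10.5, 15) misses the remaining region (no effect) — area = 12.42 mm²; the cylinder at (-1.5, 13) is not intersected at this z (z outside [20.5, 26]); Subtracting the remaining from the first: none of the subtracted shapes is present at this height, so that combined region is unchanged — area = 12.42 mm². Overall, the cross-section is a single solid region. Net area = 12.42 mm².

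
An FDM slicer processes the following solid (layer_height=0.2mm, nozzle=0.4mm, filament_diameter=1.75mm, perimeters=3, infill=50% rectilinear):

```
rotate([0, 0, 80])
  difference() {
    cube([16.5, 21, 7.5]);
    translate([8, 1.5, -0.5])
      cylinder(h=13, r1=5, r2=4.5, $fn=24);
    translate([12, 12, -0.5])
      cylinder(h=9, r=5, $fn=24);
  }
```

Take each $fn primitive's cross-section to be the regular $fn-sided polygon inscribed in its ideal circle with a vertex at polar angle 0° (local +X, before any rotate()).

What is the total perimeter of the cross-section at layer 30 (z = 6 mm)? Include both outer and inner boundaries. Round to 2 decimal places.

At z = 6 mm: the cube is present — its section is the full 16.5×21 rectangle (perimeter 75.00 mm); the cone at (8, 1.5): at t=0.500 of its height the radius interpolates to r₁+(r₂−r₁)t = 4.750, giving a regular 24-gon of that circumradius (perimeter = 2·24·4.750·sin(180°/24) = 29.76 mm); the r=5 cylinder at (12, 12) contributes a regular 24-gon of circumradius 5 (perimeter = 2·24·5.000·sin(180°/24) = 31.33 mm); After the difference (first − rest): starting from the 16.5×21 cube, the cone at (8, 1.5) partially overlaps it — only the 48.97 mm² overlap (of its 70.08 mm²) is removed, clipping the outline; the r=5 cylinder at (12, 12) partially overlaps it — only the 76.31 mm² overlap (of its 77.65 mm²) is removed, clipping the outline — boundary = 106.81 mm; (rotated 80° about Z; rotation is an isometry so areas/perimeters/island counts are preserved). Overall, the cross-section is a single solid region. Total boundary length (outer) = 106.81 mm.

106.81 mm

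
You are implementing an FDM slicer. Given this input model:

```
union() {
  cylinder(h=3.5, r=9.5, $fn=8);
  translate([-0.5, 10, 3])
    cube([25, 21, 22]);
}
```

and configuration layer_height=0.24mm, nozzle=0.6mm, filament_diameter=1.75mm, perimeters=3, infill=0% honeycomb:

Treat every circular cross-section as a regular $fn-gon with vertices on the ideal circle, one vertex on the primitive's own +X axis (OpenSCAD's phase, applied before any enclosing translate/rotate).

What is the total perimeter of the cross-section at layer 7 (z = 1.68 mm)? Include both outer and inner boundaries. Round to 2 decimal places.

At z = 1.68 mm: the cylinder: section is a regular 8-gon, circumradius r=9.5 (perimeter = 2·8·9.500·sin(180°/8) = 58.17 mm); the cube at (-0.5, 10) is not intersected at this z (z outside [3, 25]); Taking the union: only the r=9.5 cylinder is present, so the union is just that shape — boundary = 58.17 mm. Overall, the cross-section is a single solid region. Total boundary length (outer) = 58.17 mm.

58.17 mm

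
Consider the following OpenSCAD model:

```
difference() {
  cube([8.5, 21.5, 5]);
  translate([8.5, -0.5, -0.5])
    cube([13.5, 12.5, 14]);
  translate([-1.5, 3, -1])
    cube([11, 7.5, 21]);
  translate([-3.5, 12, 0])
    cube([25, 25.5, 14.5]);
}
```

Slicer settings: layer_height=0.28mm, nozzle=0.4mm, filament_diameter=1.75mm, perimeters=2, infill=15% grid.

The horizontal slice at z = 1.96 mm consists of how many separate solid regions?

At z = 1.96 mm: the cube is present — its section is the full 8.5×21.5 rectangle; the cube at (8.5, -0.5) (footprint 13.5×12.5) is included at this height; the 11×7.5 cube at (-1.5, 3) contributes its full rectangle; the cube at (-3.5, 12) is present — its section is the full 25×25.5 rectangle; Subtracting the remaining from the first: starting from the 8.5×21.5 cube, the 13.5×12.5 cube at (8.5, -0.5) misses the remaining region (no effect); the 11×7.5 cube at (-1.5, 3) partially overlaps it — only the 63.75 mm² overlap (of its 82.50 mm²) is removed, clipping the outline; the 25×25.5 cube at (-3.5, 12) partially overlaps it — only the 80.75 mm² overlap (of its 637.50 mm²) is removed, clipping the outline — 2 connected regions. The result has 2 disconnected regions.

2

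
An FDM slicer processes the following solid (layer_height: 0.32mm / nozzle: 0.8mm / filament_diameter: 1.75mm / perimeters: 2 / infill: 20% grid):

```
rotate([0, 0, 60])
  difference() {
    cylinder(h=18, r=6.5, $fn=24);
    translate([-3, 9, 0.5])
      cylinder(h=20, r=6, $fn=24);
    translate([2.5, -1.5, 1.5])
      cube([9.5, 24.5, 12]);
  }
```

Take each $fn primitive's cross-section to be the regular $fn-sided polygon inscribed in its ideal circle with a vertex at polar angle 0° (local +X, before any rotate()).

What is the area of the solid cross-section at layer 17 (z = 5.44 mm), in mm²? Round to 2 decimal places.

At z = 5.44 mm: the r=6.5 cylinder contributes a regular 24-gon of circumradius 6.5 (area = (24/2)·6.500²·sin(360°/24) = 131.22 mm²); the r=6 cylinder at (-3, 9) contributes a regular 24-gon of circumradius 6 (area = (24/2)·6.000²·sin(360°/24) = 111.81 mm²); the cube at (2.5, -1.5) is present — its section is the full 9.5×24.5 rectangle (area 232.75 mm²); Taking the first minus the rest: starting from the r=6.5 cylinder (131.22 mm²), the r=6 cylinder at (-3, 9) partially overlaps it — only the 16.14 mm² overlap (of its 111.81 mm²) is removed, clipping the outline; the 9.5×24.5 cube at (2.5, -1.5) partially overlaps it — only the 22.91 mm² overlap (of its 232.75 mm²) is removed, clipping the outline — area = 92.17 mm²; (whole slice rotated 60° about Z — lengths, areas and connectivity unchanged). Overall, the cross-section is a single solid region. Net area = 92.17 mm².

92.17 mm²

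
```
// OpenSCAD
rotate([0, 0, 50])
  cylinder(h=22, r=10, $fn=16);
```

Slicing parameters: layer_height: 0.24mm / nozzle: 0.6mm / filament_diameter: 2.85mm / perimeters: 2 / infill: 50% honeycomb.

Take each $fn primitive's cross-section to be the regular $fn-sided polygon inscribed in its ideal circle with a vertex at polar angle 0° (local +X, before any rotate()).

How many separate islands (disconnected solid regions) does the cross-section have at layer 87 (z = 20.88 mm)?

1

At z = 20.88 mm: the cylinder: section is a regular 16-gon, circumradius r=10; (whole slice rotated 50° about Z — lengths, areas and connectivity unchanged). Overall, the cross-section is a single solid region. Island count = 1.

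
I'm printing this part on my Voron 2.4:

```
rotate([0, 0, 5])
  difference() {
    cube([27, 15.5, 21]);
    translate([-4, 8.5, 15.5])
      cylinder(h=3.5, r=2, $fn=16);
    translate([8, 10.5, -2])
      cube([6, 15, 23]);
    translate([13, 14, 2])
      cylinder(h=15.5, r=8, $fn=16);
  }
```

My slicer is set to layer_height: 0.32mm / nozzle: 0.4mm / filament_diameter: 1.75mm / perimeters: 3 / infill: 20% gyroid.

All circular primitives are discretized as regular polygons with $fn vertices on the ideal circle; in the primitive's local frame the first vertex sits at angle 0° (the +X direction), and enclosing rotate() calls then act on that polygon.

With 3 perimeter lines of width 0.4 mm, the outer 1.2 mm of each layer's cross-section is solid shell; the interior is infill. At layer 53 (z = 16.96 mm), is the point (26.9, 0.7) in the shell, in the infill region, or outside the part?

outside

At z = 16.96 mm: the 27×15.5 cube contributes its full rectangle; the r=2 cylinder at (-4, 8.5) gives a regular 16-gon of circumradius 2 (constant along its height); the cube at (8, 10.5) (footprint 6×15) is included at this height; the cylinder at (13, 14): section is a regular 16-gon, circumradius r=8; After the difference (first − rest): starting from the 27×15.5 cube, the r=2 cylinder at (-4, 8.5) misses the remaining region (no effect); the 6×15 cube at (8, 10.5) partially overlaps it — only the 30.00 mm² overlap (of its 90.00 mm²) is removed, clipping the outline; the r=8 cylinder at (13, 14) partially overlaps it — only the 91.52 mm² overlap (of its 195.93 mm²) is removed, clipping the outline — 1 connected region; (rotated 5° about Z; rotation is an isometry so areas/perimeters/island counts are preserved). Overall, the cross-section is a single solid region. Undo the 5° rotation: the query point maps to (26.859, -1.647) in the un-rotated model frame. The nearest boundary edge runs (27.00, 0.00)→(0.00, 0.00); distance from the point to it = 1.65 mm. The point is not inside any of the regions above, so it lies outside the cross-section (1.65 mm from the nearest boundary).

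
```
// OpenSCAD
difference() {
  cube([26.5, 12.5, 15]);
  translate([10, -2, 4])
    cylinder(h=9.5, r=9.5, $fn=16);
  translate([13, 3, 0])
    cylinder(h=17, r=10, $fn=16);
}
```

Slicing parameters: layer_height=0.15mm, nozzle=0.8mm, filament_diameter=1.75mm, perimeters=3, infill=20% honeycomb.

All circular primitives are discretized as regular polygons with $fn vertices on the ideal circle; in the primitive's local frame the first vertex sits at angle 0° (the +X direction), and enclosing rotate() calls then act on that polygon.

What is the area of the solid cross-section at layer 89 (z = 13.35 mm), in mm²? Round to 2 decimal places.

114.56 mm²

At z = 13.35 mm: the 26.5×12.5 cube contributes its full rectangle (area 331.25 mm²); the r=9.5 cylinder at (10, -2) gives a regular 16-gon of circumradius 9.5 (constant along its height) (area = (16/2)·9.500²·sin(360°/16) = 276.30 mm²); the r=10 cylinder at (13, 3) gives a regular 16-gon of circumradius 10 (constant along its height) (area = (16/2)·10.000²·sin(360°/16) = 306.15 mm²); Subtracting the remaining from the first: starting from the 26.5×12.5 cube (331.25 mm²), the r=9.5 cylinder at (10, -2) partially overlaps it — only the 100.94 mm² overlap (of its 276.30 mm²) is removed, clipping the outline; the r=10 cylinder at (13, 3) partially overlaps it — only the 115.75 mm² overlap (of its 306.15 mm²) is removed, clipping the outline — area = 114.56 mm². Overall, the cross-section has 2 separate islands. Net area = 114.56 mm².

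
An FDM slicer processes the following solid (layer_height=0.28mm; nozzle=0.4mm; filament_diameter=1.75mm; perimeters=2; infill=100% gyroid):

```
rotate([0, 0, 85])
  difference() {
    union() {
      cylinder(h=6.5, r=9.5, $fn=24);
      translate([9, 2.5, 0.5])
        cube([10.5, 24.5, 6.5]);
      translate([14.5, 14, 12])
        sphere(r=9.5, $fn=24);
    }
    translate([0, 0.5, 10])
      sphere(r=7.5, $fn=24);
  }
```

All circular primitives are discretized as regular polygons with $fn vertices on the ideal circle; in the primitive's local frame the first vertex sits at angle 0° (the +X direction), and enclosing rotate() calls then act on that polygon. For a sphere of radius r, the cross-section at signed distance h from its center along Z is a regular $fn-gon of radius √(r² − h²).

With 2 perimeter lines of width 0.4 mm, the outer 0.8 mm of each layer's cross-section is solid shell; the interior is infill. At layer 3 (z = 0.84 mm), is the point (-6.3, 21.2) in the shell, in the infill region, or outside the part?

outside

At z = 0.84 mm: the r=9.5 cylinder gives a regular 24-gon of circumradius 9.5 (constant along its height); the cube at (9, 2.5) (footprint 10.5×24.5) is included at this height; the sphere at (14.5, 14) is absent (|z−center|=11.160 > r=9.5); Combining (union): the regions partially overlap (shared area 0.03 mm²), so overlapping operands fuse into one piece — 1 connected region; the sphere at (0, 0.5) is not intersected at this z (|z−center|=9.160 > r=7.5); Taking the first minus the rest: none of the subtracted shapes is present at this height, so the result so far is unchanged — 1 connected region; (rotated 85° about Z; rotation is an isometry so areas/perimeters/island counts are preserved). Overall, the cross-section is a single solid region. Undo the 85° rotation: the query point maps to (20.570, 8.124) in the un-rotated model frame. The nearest boundary edge runs (19.50, 27.00)→(19.50, 2.50); distance from the point to it = 1.07 mm. The point is not inside any of the regions above, so it lies outside the cross-section (1.07 mm from the nearest boundary).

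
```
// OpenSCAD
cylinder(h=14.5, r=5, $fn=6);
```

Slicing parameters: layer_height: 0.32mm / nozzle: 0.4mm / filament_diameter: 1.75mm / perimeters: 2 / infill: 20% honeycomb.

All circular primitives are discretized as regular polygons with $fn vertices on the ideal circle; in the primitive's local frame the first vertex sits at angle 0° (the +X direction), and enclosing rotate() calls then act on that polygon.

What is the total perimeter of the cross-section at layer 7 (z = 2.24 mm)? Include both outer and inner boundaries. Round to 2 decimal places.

At z = 2.24 mm: the r=5 cylinder gives a regular 6-gon of circumradius 5 (constant along its height) (perimeter = 2·6·5.000·sin(180°/6) = 30.00 mm). Overall, the cross-section is a single solid region. Total boundary length (outer) = 30.00 mm.

30.00 mm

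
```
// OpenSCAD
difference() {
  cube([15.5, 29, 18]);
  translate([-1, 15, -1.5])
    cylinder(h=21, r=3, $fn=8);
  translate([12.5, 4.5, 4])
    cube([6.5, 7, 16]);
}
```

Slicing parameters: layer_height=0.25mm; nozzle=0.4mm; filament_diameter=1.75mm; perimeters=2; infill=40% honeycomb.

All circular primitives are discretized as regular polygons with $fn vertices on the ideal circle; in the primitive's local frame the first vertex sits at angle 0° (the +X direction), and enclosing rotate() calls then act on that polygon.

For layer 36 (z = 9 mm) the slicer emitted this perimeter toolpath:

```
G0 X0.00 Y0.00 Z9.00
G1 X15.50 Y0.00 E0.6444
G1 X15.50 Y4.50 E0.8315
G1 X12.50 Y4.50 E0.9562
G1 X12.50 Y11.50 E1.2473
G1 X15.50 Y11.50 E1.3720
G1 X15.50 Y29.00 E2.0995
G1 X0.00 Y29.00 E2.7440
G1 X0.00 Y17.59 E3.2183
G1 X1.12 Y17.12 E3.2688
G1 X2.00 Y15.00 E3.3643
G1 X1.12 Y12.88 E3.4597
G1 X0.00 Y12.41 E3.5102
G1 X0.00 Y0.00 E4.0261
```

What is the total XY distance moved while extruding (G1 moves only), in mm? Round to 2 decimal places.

96.84 mm

Sum the Euclidean lengths of each G1 segment: total = 96.84 mm.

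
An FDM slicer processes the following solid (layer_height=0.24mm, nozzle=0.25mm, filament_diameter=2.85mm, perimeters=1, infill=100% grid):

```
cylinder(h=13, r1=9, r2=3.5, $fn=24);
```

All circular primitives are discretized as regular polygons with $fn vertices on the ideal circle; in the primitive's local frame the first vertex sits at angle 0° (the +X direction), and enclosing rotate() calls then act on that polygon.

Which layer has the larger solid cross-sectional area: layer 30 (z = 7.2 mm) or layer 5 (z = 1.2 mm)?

Layer 30 (z = 7.2): the cone: at t=0.554 of its height the radius interpolates to r₁+(r₂−r₁)t = 5.954, giving a regular 24-gon of that circumradius (area = (24/2)·5.954²·sin(360°/24) = 110.10 mm²). So its area = 110.10 mm². Layer 5 (z = 1.2): the cone contributes a regular 24-gon of circumradius 8.492 (interpolated between r1=9 and r2=3.5 at t=0.092) (area = (24/2)·8.492²·sin(360°/24) = 223.99 mm²). So its area = 223.99 mm². Layer 5 is larger (223.99 vs 110.10 mm²).

layer 5 (z = 1.2 mm)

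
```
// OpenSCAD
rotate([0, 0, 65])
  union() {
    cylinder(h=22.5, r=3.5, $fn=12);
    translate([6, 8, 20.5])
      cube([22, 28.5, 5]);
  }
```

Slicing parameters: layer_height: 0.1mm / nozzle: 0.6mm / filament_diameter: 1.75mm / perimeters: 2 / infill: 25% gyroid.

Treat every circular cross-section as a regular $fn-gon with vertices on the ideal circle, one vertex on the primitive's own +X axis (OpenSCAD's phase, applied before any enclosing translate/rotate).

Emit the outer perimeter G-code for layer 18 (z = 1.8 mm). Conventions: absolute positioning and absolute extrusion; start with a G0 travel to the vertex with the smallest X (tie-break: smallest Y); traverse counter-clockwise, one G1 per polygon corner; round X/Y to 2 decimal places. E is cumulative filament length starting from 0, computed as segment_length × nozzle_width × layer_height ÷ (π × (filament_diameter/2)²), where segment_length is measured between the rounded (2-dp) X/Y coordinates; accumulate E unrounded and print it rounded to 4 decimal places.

At z = 1.8 mm: the r=3.5 cylinder gives a regular 12-gon of circumradius 3.5 (constant along its height); the cube at (6, 8) is absent (z outside [20.5, 25.5]); Combining (union): only the r=3.5 cylinder is present, so the union is just that shape — 1 connected region; (whole slice rotated 65° about Z — lengths, areas and connectivity unchanged). The outline is a single polygon with 12 vertices. Extrusion per mm of travel: 0.6 × 0.1 / (π × 0.875²) = 0.024945. Accumulating E over each segment gives final E = 0.5426.

G0 X-3.49 Y-0.31 Z1.80
G1 X-2.87 Y-2.01 E0.0451
G1 X-1.48 Y-3.17 E0.0903
G1 X0.31 Y-3.49 E0.1357
G1 X2.01 Y-2.87 E0.1808
G1 X3.17 Y-1.48 E0.2260
G1 X3.49 Y0.31 E0.2713
G1 X2.87 Y2.01 E0.3165
G1 X1.48 Y3.17 E0.3616
G1 X-0.31 Y3.49 E0.4070
G1 X-2.01 Y2.87 E0.4521
G1 X-3.17 Y1.48 E0.4973
G1 X-3.49 Y-0.31 E0.5426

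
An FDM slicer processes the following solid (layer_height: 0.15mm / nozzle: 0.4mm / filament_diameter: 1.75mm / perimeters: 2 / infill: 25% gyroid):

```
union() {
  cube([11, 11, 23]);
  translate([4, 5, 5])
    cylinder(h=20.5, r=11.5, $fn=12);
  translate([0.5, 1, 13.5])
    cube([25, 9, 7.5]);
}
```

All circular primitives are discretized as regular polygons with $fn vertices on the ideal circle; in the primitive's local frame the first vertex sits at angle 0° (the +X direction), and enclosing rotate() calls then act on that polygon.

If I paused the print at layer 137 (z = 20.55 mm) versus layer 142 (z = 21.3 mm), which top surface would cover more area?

layer 137 (z = 20.55 mm)

Layer 137 (z = 20.55): the cube is present — its section is the full 11×11 rectangle (area 121.00 mm²); the r=11.5 cylinder at (4, 5) gives a regular 12-gon of circumradius 11.5 (constant along its height) (area = (12/2)·11.500²·sin(360°/12) = 396.75 mm²); the cube at (0.5, 1) (footprint 25×9) is included at this height (area 225.00 mm²); Taking the union: the regions partially overlap — summed areas 742.75 mm² minus the doubly-counted overlap 250.51 mm² gives 492.24 mm² — area = 492.24 mm². So its area = 492.24 mm². Layer 142 (z = 21.3): the cube is present — its section is the full 11×11 rectangle (area 121.00 mm²); the r=11.5 cylinder at (4, 5) gives a regular 12-gon of circumradius 11.5 (constant along its height) (area = (12/2)·11.500²·sin(360°/12) = 396.75 mm²); the cube at (0.5, 1) does not reach this height (z outside [13.5, 21]); Taking the union: the 11×11 cube lies entirely inside the r=11.5 cylinder at (4, 5), so the union is just the r=11.5 cylinder at (4, 5) — area = 396.75 mm². So its area = 396.75 mm². Layer 137 is larger (492.24 vs 396.75 mm²).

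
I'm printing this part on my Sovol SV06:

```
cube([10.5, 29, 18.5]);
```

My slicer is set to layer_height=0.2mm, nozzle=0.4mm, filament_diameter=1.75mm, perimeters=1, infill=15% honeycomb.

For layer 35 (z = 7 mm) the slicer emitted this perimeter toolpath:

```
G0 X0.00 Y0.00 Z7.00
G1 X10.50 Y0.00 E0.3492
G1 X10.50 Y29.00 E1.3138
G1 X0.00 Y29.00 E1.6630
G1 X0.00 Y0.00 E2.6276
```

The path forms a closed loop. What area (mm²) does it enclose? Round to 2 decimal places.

Apply the shoelace formula to the sequence of (X, Y) vertices; enclosed area = 304.50 mm².

304.50 mm²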